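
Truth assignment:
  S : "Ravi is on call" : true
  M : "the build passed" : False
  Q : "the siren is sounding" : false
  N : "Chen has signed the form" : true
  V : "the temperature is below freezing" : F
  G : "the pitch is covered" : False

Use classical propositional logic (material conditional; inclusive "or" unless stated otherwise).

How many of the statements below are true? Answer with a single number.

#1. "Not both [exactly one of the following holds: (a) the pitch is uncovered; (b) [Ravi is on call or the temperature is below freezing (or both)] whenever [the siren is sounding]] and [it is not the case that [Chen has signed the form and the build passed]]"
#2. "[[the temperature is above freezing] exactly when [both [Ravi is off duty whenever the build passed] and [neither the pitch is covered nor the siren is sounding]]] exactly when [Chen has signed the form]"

#1: Formalization: (~G xor (Q -> (S | V))) nand ~(N & M)

~G = ~F = T
S | V = T | F = T
Q -> (S | V) = F -> T = T
~G xor (Q -> (S | V)) = T xor T = F
N & M = T & F = F
~(N & M) = ~F = T
(~G xor (Q -> (S | V))) nand ~(N & M) = F nand T = T
Thus #1 is true.

#2: This is (~V <-> ((M -> ~S) & (G nor Q))) <-> N.

~V = ~F = T
~S = ~T = F
M -> ~S = F -> F = T
G nor Q = F nor F = T
(M -> ~S) & (G nor Q) = T & T = T
~V <-> ((M -> ~S) & (G nor Q)) = T <-> T = T
(~V <-> ((M -> ~S) & (G nor Q))) <-> N = T <-> T = T
Hence #2 is true.

Count: 2.

2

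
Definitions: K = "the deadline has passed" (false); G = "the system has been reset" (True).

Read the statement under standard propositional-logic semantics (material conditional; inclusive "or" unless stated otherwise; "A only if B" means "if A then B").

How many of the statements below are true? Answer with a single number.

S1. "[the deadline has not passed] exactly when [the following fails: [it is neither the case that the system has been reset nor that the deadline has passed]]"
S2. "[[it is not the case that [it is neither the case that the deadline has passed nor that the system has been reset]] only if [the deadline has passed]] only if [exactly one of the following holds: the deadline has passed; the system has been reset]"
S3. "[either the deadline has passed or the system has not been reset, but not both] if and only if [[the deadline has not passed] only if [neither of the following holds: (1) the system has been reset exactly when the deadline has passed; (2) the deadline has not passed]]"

S1: Formalization: ~K <-> ~(G nor K)

~K = ~F = T
G nor K = T nor F = F
~(G nor K) = ~F = T
~K <-> ~(G nor K) = T <-> T = T
So S1 is true.

S2: In symbols: (~(K nor G) -> K) -> (K xor G)

K nor G = F nor T = F
~(K nor G) = ~F = T
~(K nor G) -> K = T -> F = F
K xor G = F xor T = T
(~(K nor G) -> K) -> (K xor G) = F -> T = T
So S2 is true.

S3: In symbols: (K xor ~G) <-> (~K -> ((G <-> K) nor ~K))

~G = ~T = F
K xor ~G = F xor F = F
~K = ~F = T
G <-> K = T <-> F = F
~K = ~F = T
(G <-> K) nor ~K = F nor T = F
~K -> ((G <-> K) nor ~K) = T -> F = F
(K xor ~G) <-> (~K -> ((G <-> K) nor ~K)) = F <-> F = T
Thus S3 is true.

True statements: 3 (S1, S2, S3).

3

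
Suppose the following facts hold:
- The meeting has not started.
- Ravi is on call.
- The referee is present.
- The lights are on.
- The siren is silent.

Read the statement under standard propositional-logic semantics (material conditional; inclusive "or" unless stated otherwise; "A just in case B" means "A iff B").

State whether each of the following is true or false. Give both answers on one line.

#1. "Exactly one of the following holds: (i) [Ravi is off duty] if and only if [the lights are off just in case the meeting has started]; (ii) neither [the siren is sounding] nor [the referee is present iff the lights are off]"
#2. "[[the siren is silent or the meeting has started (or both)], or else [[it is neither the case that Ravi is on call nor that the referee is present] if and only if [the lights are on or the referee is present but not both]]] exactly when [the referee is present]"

Let Q = "Ravi is on call" (T), S = "the lights are on" (T), P = "the meeting has started" (F), U = "the siren is sounding" (F), R = "the referee is present" (T).

#1: This is (~Q <-> (~S <-> P)) xor (U nor (R <-> ~S)).

~Q = ~T = F
~S = ~T = F
~S <-> P = F <-> F = T
~Q <-> (~S <-> P) = F <-> T = F
~S = ~T = F
R <-> ~S = T <-> F = F
U nor (R <-> ~S) = F nor F = T
(~Q <-> (~S <-> P)) xor (U nor (R <-> ~S)) = F xor T = T
Thus #1 is true.

#2: Parsed as ((~U | P) | ((Q nor R) <-> (S xor R))) <-> R

~U = ~F = T
~U | P = T | F = T
Q nor R = T nor T = F
S xor R = T xor T = F
(Q nor R) <-> (S xor R) = F <-> F = T
(~U | P) | ((Q nor R) <-> (S xor R)) = T | T = T
((~U | P) | ((Q nor R) <-> (S xor R))) <-> R = T <-> T = T
Hence #2 is true.

#1 True / #2 True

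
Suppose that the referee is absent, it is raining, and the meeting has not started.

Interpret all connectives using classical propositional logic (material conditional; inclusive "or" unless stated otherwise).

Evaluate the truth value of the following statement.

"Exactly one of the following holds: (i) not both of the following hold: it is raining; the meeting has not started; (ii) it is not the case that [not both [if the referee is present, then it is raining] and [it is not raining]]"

Let Q = "it is raining" (True), R = "the meeting has started" (False), P = "the referee is present" (False).
This is (Q nand not R) xor not ((P -> Q) nand not Q).

not R = not False = True
Q nand not R = True nand True = False
P -> Q = False -> True = True
not Q = not True = False
(P -> Q) nand not Q = True nand False = True
not ((P -> Q) nand not Q) = not True = False
(Q nand not R) xor not ((P -> Q) nand not Q) = False xor False = False

False.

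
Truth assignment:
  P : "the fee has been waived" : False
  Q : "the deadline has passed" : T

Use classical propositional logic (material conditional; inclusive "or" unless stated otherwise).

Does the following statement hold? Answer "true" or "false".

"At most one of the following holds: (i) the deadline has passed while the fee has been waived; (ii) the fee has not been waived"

Values: Q=True, P=False.
This is (Q and P) nand not P.

Q and P = True and False = False
not P = not False = True
(Q and P) nand not P = False nand True = True

true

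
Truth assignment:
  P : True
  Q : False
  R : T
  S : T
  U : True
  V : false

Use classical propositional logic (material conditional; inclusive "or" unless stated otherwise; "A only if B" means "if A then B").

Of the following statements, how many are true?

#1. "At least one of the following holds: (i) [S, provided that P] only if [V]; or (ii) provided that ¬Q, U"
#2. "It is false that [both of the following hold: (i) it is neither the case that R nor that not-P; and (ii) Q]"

2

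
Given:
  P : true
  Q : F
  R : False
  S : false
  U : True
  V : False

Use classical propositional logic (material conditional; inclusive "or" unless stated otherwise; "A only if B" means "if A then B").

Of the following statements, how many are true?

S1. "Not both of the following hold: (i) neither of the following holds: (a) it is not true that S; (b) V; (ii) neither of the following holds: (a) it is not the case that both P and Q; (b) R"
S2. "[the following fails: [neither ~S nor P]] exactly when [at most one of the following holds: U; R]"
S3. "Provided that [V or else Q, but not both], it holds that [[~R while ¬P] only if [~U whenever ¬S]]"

3

S1: In symbols: (~S nor V) nand ((P nand Q) nor R)

~S = ~F = T
~S nor V = T nor F = F
P nand Q = T nand F = T
(P nand Q) nor R = T nor F = F
(~S nor V) nand ((P nand Q) nor R) = F nand F = T
So S1 is true.

S2: This is ~(~S nor P) <-> (U nand R).

~S = ~F = T
~S nor P = T nor T = F
~(~S nor P) = ~F = T
U nand R = T nand F = T
~(~S nor P) <-> (U nand R) = T <-> T = T
So S2 is true.

S3: Parsed as (V xor Q) -> ((~R & ~P) -> (~S -> ~U))

V xor Q = F xor F = F
~R = ~F = T
~P = ~T = F
~R & ~P = T & F = F
~S = ~F = T
~U = ~T = F
~S -> ~U = T -> F = F
(~R & ~P) -> (~S -> ~U) = F -> F = T
(V xor Q) -> ((~R & ~P) -> (~S -> ~U)) = F -> T = T
Thus S3 is true.

True statements: 3 (S1, S2, S3).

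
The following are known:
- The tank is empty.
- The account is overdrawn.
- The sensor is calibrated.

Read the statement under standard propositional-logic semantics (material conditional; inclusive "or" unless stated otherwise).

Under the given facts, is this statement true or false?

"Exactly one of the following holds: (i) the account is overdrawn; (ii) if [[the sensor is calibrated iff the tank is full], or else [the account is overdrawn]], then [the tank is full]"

Let Q = "the account is overdrawn" (T), S = "the sensor is calibrated" (T), L = "the tank is full" (F).
In symbols: Q ⊕ (((S ↔ L) ∨ Q) → L)

S ↔ L = T ↔ F = F
(S ↔ L) ∨ Q = F ∨ T = T
((S ↔ L) ∨ Q) → L = T → F = F
Q ⊕ (((S ↔ L) ∨ Q) → L) = T ⊕ F = T

True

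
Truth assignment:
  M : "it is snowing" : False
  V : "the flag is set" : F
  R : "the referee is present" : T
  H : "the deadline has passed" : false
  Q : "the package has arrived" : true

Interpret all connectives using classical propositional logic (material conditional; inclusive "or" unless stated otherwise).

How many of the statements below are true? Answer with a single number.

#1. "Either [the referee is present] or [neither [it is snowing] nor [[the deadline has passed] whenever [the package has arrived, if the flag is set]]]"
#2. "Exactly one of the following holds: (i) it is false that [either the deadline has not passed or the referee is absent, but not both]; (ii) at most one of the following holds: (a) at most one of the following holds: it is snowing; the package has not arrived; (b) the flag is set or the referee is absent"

#1: Parsed as R ∨ (M ↓ ((V → Q) → H))

V → Q = F → T = T
(V → Q) → H = T → F = F
M ↓ ((V → Q) → H) = F ↓ F = T
R ∨ (M ↓ ((V → Q) → H)) = T ∨ T = T
So #1 is true.

#2: Parsed as ¬(¬H ⊕ ¬R) ⊕ ((M ↑ ¬Q) ↑ (V ∨ ¬R))

¬H = ¬F = T
¬R = ¬T = F
¬H ⊕ ¬R = T ⊕ F = T
¬(¬H ⊕ ¬R) = ¬T = F
¬Q = ¬T = F
M ↑ ¬Q = F ↑ F = T
¬R = ¬T = F
V ∨ ¬R = F ∨ F = F
(M ↑ ¬Q) ↑ (V ∨ ¬R) = T ↑ F = T
¬(¬H ⊕ ¬R) ⊕ ((M ↑ ¬Q) ↑ (V ∨ ¬R)) = F ⊕ T = T
So #2 is true.

Count: 2.

2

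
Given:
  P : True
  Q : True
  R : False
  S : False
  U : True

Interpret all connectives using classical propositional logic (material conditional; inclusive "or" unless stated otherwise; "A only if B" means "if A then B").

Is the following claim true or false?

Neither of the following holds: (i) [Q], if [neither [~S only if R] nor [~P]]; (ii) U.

In symbols: (((¬S → R) ↓ ¬P) → Q) ↓ U

¬S = ¬F = T
¬S → R = T → F = F
¬P = ¬T = F
(¬S → R) ↓ ¬P = F ↓ F = T
((¬S → R) ↓ ¬P) → Q = T → T = T
(((¬S → R) ↓ ¬P) → Q) ↓ U = T ↓ T = F

The statement is false.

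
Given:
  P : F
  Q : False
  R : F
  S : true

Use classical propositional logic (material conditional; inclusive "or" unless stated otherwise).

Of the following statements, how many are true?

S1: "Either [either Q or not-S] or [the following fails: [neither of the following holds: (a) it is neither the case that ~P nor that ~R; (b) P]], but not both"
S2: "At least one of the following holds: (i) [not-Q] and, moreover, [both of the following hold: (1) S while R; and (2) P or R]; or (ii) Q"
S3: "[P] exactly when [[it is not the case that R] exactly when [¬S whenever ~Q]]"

1

S1: Formalization: (Q ∨ ¬S) ⊕ ¬((¬P ↓ ¬R) ↓ P)

¬S = ¬T = F
Q ∨ ¬S = F ∨ F = F
¬P = ¬F = T
¬R = ¬F = T
¬P ↓ ¬R = T ↓ T = F
(¬P ↓ ¬R) ↓ P = F ↓ F = T
¬((¬P ↓ ¬R) ↓ P) = ¬T = F
(Q ∨ ¬S) ⊕ ¬((¬P ↓ ¬R) ↓ P) = F ⊕ F = F
So S1 is false.

S2: This is (¬Q ∧ ((S ∧ R) ∧ (P ∨ R))) ∨ Q.

¬Q = ¬F = T
S ∧ R = T ∧ F = F
P ∨ R = F ∨ F = F
(S ∧ R) ∧ (P ∨ R) = F ∧ F = F
¬Q ∧ ((S ∧ R) ∧ (P ∨ R)) = T ∧ F = F
(¬Q ∧ ((S ∧ R) ∧ (P ∨ R))) ∨ Q = F ∨ F = F
So S2 is false.

S3: In symbols: P ↔ (¬R ↔ (¬Q → ¬S))

¬R = ¬F = T
¬Q = ¬F = T
¬S = ¬T = F
¬Q → ¬S = T → F = F
¬R ↔ (¬Q → ¬S) = T ↔ F = F
P ↔ (¬R ↔ (¬Q → ¬S)) = F ↔ F = T
Thus S3 is true.

1 of the 3 statements is true.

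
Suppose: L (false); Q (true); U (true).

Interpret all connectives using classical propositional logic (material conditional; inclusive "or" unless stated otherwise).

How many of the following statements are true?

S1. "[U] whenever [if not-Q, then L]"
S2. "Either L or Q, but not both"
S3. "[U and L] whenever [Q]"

2

S1: Formalization: (¬Q → L) → U

¬Q = ¬T = F
¬Q → L = F → F = T
(¬Q → L) → U = T → T = T
Hence S1 is true.

S2: In symbols: L ⊕ Q

L ⊕ Q = F ⊕ T = T
Hence S2 is true.

S3: In symbols: Q → (U ∧ L)

U ∧ L = T ∧ F = F
Q → (U ∧ L) = T → F = F
Thus S3 is false.

True statements: 2.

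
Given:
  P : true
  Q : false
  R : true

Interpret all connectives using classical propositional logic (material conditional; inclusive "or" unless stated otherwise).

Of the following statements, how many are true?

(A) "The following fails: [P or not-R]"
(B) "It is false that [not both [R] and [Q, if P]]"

0

(A): This is ¬(P ∨ ¬R).

¬R = ¬T = F
P ∨ ¬R = T ∨ F = T
¬(P ∨ ¬R) = ¬T = F
Hence (A) is false.

(B): In symbols: ¬(R ↑ (P → Q))

P → Q = T → F = F
R ↑ (P → Q) = T ↑ F = T
¬(R ↑ (P → Q)) = ¬T = F
Hence (B) is false.

Count: 0.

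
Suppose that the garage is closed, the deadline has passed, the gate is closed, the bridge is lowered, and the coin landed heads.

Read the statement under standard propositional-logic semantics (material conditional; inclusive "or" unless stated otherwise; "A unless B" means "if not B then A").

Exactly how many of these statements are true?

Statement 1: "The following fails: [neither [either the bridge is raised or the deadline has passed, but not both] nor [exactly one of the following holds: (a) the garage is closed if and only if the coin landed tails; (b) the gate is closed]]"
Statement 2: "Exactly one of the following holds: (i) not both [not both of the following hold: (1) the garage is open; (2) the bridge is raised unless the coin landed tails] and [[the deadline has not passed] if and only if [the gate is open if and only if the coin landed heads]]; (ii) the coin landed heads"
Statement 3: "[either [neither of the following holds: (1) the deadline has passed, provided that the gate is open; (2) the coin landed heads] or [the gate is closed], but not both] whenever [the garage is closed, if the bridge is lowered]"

Let S = "the bridge is raised" (F), Q = "the deadline has passed" (T), P = "the garage is closed" (T), U = "the coin landed heads" (T), R = "the gate is open" (F).

Statement 1: This is ~((S xor Q) nor ((P <-> ~U) xor ~R)).

S xor Q = F xor T = T
~U = ~T = F
P <-> ~U = T <-> F = F
~R = ~F = T
(P <-> ~U) xor ~R = F xor T = T
(S xor Q) nor ((P <-> ~U) xor ~R) = T nor T = F
~((S xor Q) nor ((P <-> ~U) xor ~R)) = ~F = T
So Statement 1 is true.

Statement 2: In symbols: ((~P nand (S | ~U)) nand (~Q <-> (R <-> U))) xor U

~P = ~T = F
~U = ~T = F
S | ~U = F | F = F
~P nand (S | ~U) = F nand F = T
~Q = ~T = F
R <-> U = F <-> T = F
~Q <-> (R <-> U) = F <-> F = T
(~P nand (S | ~U)) nand (~Q <-> (R <-> U)) = T nand T = F
((~P nand (S | ~U)) nand (~Q <-> (R <-> U))) xor U = F xor T = T
So Statement 2 is true.

Statement 3: Parsed as (~S -> P) -> (((R -> Q) nor U) xor ~R)

~S = ~F = T
~S -> P = T -> T = T
R -> Q = F -> T = T
(R -> Q) nor U = T nor T = F
~R = ~F = T
((R -> Q) nor U) xor ~R = F xor T = T
(~S -> P) -> (((R -> Q) nor U) xor ~R) = T -> T = T
Thus Statement 3 is true.

Count: 3.

3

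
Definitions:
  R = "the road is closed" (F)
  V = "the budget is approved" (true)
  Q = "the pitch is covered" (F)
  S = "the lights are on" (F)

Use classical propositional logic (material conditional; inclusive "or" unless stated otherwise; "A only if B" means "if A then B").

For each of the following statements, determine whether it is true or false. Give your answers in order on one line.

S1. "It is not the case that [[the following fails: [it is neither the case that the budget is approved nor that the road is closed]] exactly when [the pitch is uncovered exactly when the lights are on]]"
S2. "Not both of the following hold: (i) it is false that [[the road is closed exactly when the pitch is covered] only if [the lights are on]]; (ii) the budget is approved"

S1: Formalization: ¬(¬(V ↓ R) ↔ (¬Q ↔ S))

V ↓ R = T ↓ F = F
¬(V ↓ R) = ¬F = T
¬Q = ¬F = T
¬Q ↔ S = T ↔ F = F
¬(V ↓ R) ↔ (¬Q ↔ S) = T ↔ F = F
¬(¬(V ↓ R) ↔ (¬Q ↔ S)) = ¬F = T
Hence S1 is true.

S2: Formalization: ¬((R ↔ Q) → S) ↑ V

R ↔ Q = F ↔ F = T
(R ↔ Q) → S = T → F = F
¬((R ↔ Q) → S) = ¬F = T
¬((R ↔ Q) → S) ↑ V = T ↑ T = F
Thus S2 is false.

S1 T, S2 F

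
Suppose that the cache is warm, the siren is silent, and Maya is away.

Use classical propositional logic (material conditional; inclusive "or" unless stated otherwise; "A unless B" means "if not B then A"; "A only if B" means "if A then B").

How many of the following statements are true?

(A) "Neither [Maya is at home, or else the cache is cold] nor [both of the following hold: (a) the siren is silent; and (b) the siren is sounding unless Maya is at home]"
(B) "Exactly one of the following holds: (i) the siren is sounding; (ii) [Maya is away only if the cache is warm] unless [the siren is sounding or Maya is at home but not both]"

Let R = "Maya is at home" (F), P = "the cache is warm" (T), Q = "the siren is sounding" (F).

(A): Parsed as (R | ~P) nor (~Q & (Q | R))

~P = ~T = F
R | ~P = F | F = F
~Q = ~F = T
Q | R = F | F = F
~Q & (Q | R) = T & F = F
(R | ~P) nor (~Q & (Q | R)) = F nor F = T
Thus (A) is true.

(B): In symbols: Q xor ((~R -> P) | (Q xor R))

~R = ~F = T
~R -> P = T -> T = T
Q xor R = F xor F = F
(~R -> P) | (Q xor R) = T | F = T
Q xor ((~R -> P) | (Q xor R)) = F xor T = T
Hence (B) is true.

True statements: 2.

2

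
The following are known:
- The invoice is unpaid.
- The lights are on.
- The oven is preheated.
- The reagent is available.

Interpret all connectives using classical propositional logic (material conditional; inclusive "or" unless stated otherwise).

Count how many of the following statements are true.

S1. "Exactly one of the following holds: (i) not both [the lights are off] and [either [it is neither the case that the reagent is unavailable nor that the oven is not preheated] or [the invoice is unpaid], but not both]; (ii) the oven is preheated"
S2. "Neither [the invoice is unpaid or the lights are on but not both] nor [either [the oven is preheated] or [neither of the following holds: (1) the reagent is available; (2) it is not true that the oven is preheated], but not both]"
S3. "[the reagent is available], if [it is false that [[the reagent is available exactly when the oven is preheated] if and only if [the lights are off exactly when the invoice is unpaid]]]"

1

Let Q = "the lights are on" (T), S = "the reagent is available" (T), R = "the oven is preheated" (T), P = "the invoice is paid" (F).

S1: Formalization: (¬Q ↑ ((¬S ↓ ¬R) ⊕ ¬P)) ⊕ R

¬Q = ¬T = F
¬S = ¬T = F
¬R = ¬T = F
¬S ↓ ¬R = F ↓ F = T
¬P = ¬F = T
(¬S ↓ ¬R) ⊕ ¬P = T ⊕ T = F
¬Q ↑ ((¬S ↓ ¬R) ⊕ ¬P) = F ↑ F = T
(¬Q ↑ ((¬S ↓ ¬R) ⊕ ¬P)) ⊕ R = T ⊕ T = F
So S1 is false.

S2: Parsed as (¬P ⊕ Q) ↓ (R ⊕ (S ↓ ¬R))

¬P = ¬F = T
¬P ⊕ Q = T ⊕ T = F
¬R = ¬T = F
S ↓ ¬R = T ↓ F = F
R ⊕ (S ↓ ¬R) = T ⊕ F = T
(¬P ⊕ Q) ↓ (R ⊕ (S ↓ ¬R)) = F ↓ T = F
Thus S2 is false.

S3: This is ¬((S ↔ R) ↔ (¬Q ↔ ¬P)) → S.

S ↔ R = T ↔ T = T
¬Q = ¬T = F
¬P = ¬F = T
¬Q ↔ ¬P = F ↔ T = F
(S ↔ R) ↔ (¬Q ↔ ¬P) = T ↔ F = F
¬((S ↔ R) ↔ (¬Q ↔ ¬P)) = ¬F = T
¬((S ↔ R) ↔ (¬Q ↔ ¬P)) → S = T → T = T
Thus S3 is true.

True statements: 1.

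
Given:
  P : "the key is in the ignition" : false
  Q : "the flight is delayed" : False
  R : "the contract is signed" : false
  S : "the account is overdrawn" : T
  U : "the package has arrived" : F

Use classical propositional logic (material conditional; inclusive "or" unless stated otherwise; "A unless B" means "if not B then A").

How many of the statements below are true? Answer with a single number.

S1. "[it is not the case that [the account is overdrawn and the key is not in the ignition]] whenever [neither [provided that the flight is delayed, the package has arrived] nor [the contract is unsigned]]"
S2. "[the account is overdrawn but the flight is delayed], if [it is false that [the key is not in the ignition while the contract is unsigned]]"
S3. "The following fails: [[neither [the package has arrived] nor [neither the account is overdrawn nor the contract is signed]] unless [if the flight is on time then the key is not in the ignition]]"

2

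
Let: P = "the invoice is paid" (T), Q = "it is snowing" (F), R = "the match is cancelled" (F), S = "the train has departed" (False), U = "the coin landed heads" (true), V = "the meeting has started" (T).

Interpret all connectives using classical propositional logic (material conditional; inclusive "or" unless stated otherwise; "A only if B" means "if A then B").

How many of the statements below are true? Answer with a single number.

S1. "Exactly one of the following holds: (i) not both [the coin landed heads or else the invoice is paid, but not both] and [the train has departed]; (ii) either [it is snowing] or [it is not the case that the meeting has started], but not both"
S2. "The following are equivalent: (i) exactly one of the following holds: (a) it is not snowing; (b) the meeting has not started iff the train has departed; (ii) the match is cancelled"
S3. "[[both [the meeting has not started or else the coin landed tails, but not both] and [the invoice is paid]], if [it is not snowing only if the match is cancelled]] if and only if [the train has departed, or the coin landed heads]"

3

S1: Formalization: ((U xor P) nand S) xor (Q xor ~V)

U xor P = T xor T = F
(U xor P) nand S = F nand F = T
~V = ~T = F
Q xor ~V = F xor F = F
((U xor P) nand S) xor (Q xor ~V) = T xor F = T
So S1 is true.

S2: This is (~Q xor (~V <-> S)) <-> R.

~Q = ~F = T
~V = ~T = F
~V <-> S = F <-> F = T
~Q xor (~V <-> S) = T xor T = F
(~Q xor (~V <-> S)) <-> R = F <-> F = T
Hence S2 is true.

S3: Formalization: ((~Q -> R) -> ((~V xor ~U) & P)) <-> (S | U)

~Q = ~F = T
~Q -> R = T -> F = F
~V = ~T = F
~U = ~T = F
~V xor ~U = F xor F = F
(~V xor ~U) & P = F & T = F
(~Q -> R) -> ((~V xor ~U) & P) = F -> F = T
S | U = F | T = T
((~Q -> R) -> ((~V xor ~U) & P)) <-> (S | U) = T <-> T = T
Hence S3 is true.

True statements: 3 (S1, S2, S3).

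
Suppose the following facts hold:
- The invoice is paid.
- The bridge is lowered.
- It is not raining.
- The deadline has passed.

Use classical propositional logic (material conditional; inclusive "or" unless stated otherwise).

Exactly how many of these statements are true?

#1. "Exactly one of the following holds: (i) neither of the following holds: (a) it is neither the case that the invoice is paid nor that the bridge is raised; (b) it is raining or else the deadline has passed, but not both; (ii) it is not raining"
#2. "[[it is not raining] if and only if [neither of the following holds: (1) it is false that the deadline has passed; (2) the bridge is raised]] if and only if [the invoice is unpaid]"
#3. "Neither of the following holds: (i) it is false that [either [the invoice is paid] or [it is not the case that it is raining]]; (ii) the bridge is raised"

2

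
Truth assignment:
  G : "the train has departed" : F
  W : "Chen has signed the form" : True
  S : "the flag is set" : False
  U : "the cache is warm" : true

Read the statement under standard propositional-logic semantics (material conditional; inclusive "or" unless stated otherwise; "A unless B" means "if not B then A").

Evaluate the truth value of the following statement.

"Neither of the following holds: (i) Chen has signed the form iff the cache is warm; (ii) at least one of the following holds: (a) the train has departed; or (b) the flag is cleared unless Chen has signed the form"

False

Values: W=True, U=True, G=False, S=False.
This is (W iff U) nor (G or (not S or W)).

W iff U = True iff True = True
not S = not False = True
not S or W = True or True = True
G or (not S or W) = False or True = True
(W iff U) nor (G or (not S or W)) = True nor True = False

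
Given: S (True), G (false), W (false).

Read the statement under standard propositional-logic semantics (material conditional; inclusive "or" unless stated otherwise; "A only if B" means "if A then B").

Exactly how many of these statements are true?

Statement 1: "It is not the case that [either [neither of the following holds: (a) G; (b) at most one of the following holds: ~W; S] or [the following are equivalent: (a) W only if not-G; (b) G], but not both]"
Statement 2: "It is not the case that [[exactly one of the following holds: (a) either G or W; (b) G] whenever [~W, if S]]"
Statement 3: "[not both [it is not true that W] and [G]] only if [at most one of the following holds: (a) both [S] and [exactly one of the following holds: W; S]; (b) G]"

Statement 1: Parsed as not ((G nor (not W nand S)) xor ((W -> not G) iff G))

not W = not False = True
not W nand S = True nand True = False
G nor (not W nand S) = False nor False = True
not G = not False = True
W -> not G = False -> True = True
(W -> not G) iff G = True iff False = False
(G nor (not W nand S)) xor ((W -> not G) iff G) = True xor False = True
not ((G nor (not W nand S)) xor ((W -> not G) iff G)) = not True = False
So Statement 1 is false.

Statement 2: In symbols: not ((S -> not W) -> ((G or W) xor G))

not W = not False = True
S -> not W = True -> True = True
G or W = False or False = False
(G or W) xor G = False xor False = False
(S -> not W) -> ((G or W) xor G) = True -> False = False
not ((S -> not W) -> ((G or W) xor G)) = not False = True
Thus Statement 2 is true.

Statement 3: Parsed as (not W nand G) -> ((S and (W xor S)) nand G)

not W = not False = True
not W nand G = True nand False = True
W xor S = False xor True = True
S and (W xor S) = True and True = True
(S and (W xor S)) nand G = True nand False = True
(not W nand G) -> ((S and (W xor S)) nand G) = True -> True = True
Hence Statement 3 is true.

2 of the 3 statements are true.

2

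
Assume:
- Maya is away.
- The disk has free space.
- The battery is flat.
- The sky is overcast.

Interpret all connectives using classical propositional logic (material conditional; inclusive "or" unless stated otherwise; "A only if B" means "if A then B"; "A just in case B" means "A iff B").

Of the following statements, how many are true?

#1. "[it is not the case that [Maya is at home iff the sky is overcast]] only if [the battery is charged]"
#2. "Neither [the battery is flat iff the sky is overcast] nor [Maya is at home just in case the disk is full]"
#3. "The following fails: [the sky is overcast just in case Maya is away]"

Let P = "Maya is at home" (False), S = "the sky is overcast" (True), R = "the battery is charged" (False), Q = "the disk is full" (False).

#1: This is not (P iff S) -> R.

P iff S = False iff True = False
not (P iff S) = not False = True
not (P iff S) -> R = True -> False = False
Thus #1 is false.

#2: Parsed as (not R iff S) nor (P iff Q)

not R = not False = True
not R iff S = True iff True = True
P iff Q = False iff False = True
(not R iff S) nor (P iff Q) = True nor True = False
So #2 is false.

#3: Parsed as not (S iff not P)

not P = not False = True
S iff not P = True iff True = True
not (S iff not P) = not True = False
So #3 is false.

True statements: 0 (none).

0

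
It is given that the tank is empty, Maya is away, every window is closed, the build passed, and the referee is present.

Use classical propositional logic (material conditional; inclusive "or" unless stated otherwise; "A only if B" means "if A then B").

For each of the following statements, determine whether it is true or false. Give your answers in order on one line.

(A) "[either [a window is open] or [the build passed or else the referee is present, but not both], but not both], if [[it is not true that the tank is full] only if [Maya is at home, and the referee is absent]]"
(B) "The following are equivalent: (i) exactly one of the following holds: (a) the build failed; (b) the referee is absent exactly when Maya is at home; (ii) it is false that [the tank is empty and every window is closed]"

Let P = "the tank is full" (F), Q = "Maya is at home" (F), U = "the referee is present" (T), R = "a window is open" (F), S = "the build passed" (T).

(A): In symbols: (~P -> (Q & ~U)) -> (R xor (S xor U))

~P = ~F = T
~U = ~T = F
Q & ~U = F & F = F
~P -> (Q & ~U) = T -> F = F
S xor U = T xor T = F
R xor (S xor U) = F xor F = F
(~P -> (Q & ~U)) -> (R xor (S xor U)) = F -> F = T
Hence (A) is true.

(B): Formalization: (~S xor (~U <-> Q)) <-> ~(~P & ~R)

~S = ~T = F
~U = ~T = F
~U <-> Q = F <-> F = T
~S xor (~U <-> Q) = F xor T = T
~P = ~F = T
~R = ~F = T
~P & ~R = T & T = T
~(~P & ~R) = ~T = F
(~S xor (~U <-> Q)) <-> ~(~P & ~R) = T <-> F = F
Thus (B) is false.

(A) True; (B) False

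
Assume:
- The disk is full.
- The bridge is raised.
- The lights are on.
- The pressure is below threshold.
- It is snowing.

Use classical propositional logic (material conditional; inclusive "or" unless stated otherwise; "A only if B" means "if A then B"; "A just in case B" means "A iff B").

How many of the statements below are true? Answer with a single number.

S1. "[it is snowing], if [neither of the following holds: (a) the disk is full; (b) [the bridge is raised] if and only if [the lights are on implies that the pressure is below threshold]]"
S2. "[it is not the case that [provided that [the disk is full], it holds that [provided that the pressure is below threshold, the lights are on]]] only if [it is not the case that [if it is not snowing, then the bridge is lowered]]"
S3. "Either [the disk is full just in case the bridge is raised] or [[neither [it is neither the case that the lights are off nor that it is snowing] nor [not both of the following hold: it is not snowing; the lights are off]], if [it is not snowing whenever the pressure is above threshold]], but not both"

3

Let P = "the disk is full" (T), Q = "the bridge is raised" (T), R = "the lights are on" (T), S = "the pressure is above threshold" (F), U = "it is snowing" (T).

S1: Formalization: (P nor (Q <-> (R -> ~S))) -> U

~S = ~F = T
R -> ~S = T -> T = T
Q <-> (R -> ~S) = T <-> T = T
P nor (Q <-> (R -> ~S)) = T nor T = F
(P nor (Q <-> (R -> ~S))) -> U = F -> T = T
Thus S1 is true.

S2: Parsed as ~(P -> (~S -> R)) -> ~(~U -> ~Q)

~S = ~F = T
~S -> R = T -> T = T
P -> (~S -> R) = T -> T = T
~(P -> (~S -> R)) = ~T = F
~U = ~T = F
~Q = ~T = F
~U -> ~Q = F -> F = T
~(~U -> ~Q) = ~T = F
~(P -> (~S -> R)) -> ~(~U -> ~Q) = F -> F = T
Hence S2 is true.

S3: Formalization: (P <-> Q) xor ((S -> ~U) -> ((~R nor U) nor (~U nand ~R)))

P <-> Q = T <-> T = T
~U = ~T = F
S -> ~U = F -> F = T
~R = ~T = F
~R nor U = F nor T = F
~U = ~T = F
~R = ~T = F
~U nand ~R = F nand F = T
(~R nor U) nor (~U nand ~R) = F nor T = F
(S -> ~U) -> ((~R nor U) nor (~U nand ~R)) = T -> F = F
(P <-> Q) xor ((S -> ~U) -> ((~R nor U) nor (~U nand ~R))) = T xor F = T
So S3 is true.

3 of the 3 statements are true (S1, S2, S3).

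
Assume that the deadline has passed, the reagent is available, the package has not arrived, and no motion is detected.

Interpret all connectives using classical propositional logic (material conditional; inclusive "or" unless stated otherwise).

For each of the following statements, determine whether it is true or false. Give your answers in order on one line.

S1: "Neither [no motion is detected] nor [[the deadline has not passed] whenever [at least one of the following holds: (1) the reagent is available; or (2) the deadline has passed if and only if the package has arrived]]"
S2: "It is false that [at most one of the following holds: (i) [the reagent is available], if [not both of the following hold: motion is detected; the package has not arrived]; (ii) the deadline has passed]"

S1 False; S2 True

Let Q = "motion is detected" (F), N = "the reagent is available" (T), K = "the deadline has passed" (T), V = "the package has arrived" (F).

S1: In symbols: ~Q nor ((N | (K <-> V)) -> ~K)

~Q = ~F = T
K <-> V = T <-> F = F
N | (K <-> V) = T | F = T
~K = ~T = F
(N | (K <-> V)) -> ~K = T -> F = F
~Q nor ((N | (K <-> V)) -> ~K) = T nor F = F
Thus S1 is false.

S2: This is ~(((Q nand ~V) -> N) nand K).

~V = ~F = T
Q nand ~V = F nand T = T
(Q nand ~V) -> N = T -> T = T
((Q nand ~V) -> N) nand K = T nand T = F
~(((Q nand ~V) -> N) nand K) = ~F = T
So S2 is true.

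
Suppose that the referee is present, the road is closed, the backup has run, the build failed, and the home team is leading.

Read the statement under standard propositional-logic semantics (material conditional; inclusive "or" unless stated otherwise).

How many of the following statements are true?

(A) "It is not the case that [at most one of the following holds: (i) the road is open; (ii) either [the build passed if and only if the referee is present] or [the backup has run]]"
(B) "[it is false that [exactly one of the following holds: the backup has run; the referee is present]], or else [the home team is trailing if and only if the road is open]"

Let Q = "the road is closed" (T), S = "the build passed" (F), P = "the referee is present" (T), R = "the backup has run" (T), U = "the home team is leading" (T).

(A): This is ~(~Q nand ((S <-> P) | R)).

~Q = ~T = F
S <-> P = F <-> T = F
(S <-> P) | R = F | T = T
~Q nand ((S <-> P) | R) = F nand T = T
~(~Q nand ((S <-> P) | R)) = ~T = F
So (A) is false.

(B): Parsed as ~(R xor P) | (~U <-> ~Q)

R xor P = T xor T = F
~(R xor P) = ~F = T
~U = ~T = F
~Q = ~T = F
~U <-> ~Q = F <-> F = T
~(R xor P) | (~U <-> ~Q) = T | T = T
So (B) is true.

1 of the 2 statements is true ((B)).

1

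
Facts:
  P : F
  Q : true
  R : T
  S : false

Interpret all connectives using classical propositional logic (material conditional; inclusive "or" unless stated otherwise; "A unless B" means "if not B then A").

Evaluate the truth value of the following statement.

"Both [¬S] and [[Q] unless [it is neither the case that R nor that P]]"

Parsed as ¬S ∧ (Q ∨ (R ↓ P))

¬S = ¬F = T
R ↓ P = T ↓ F = F
Q ∨ (R ↓ P) = T ∨ F = T
¬S ∧ (Q ∨ (R ↓ P)) = T ∧ T = T

true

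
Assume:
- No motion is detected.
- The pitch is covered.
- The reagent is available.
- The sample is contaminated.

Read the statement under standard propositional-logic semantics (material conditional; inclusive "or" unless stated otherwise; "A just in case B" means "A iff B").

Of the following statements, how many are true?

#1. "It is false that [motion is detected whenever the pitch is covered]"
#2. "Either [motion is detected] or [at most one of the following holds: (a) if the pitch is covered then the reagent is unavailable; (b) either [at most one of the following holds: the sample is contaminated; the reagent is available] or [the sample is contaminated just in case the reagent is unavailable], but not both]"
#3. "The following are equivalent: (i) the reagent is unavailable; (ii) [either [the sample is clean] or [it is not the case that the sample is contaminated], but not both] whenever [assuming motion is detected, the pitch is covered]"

Let Q = "the pitch is covered" (T), P = "motion is detected" (F), R = "the reagent is available" (T), S = "the sample is contaminated" (T).

#1: In symbols: ~(Q -> P)

Q -> P = T -> F = F
~(Q -> P) = ~F = T
Thus #1 is true.

#2: In symbols: P | ((Q -> ~R) nand ((S nand R) xor (S <-> ~R)))

~R = ~T = F
Q -> ~R = T -> F = F
S nand R = T nand T = F
~R = ~T = F
S <-> ~R = T <-> F = F
(S nand R) xor (S <-> ~R) = F xor F = F
(Q -> ~R) nand ((S nand R) xor (S <-> ~R)) = F nand F = T
P | ((Q -> ~R) nand ((S nand R) xor (S <-> ~R))) = F | T = T
Hence #2 is true.

#3: Formalization: ~R <-> ((P -> Q) -> (~S xor ~S))

~R = ~T = F
P -> Q = F -> T = T
~S = ~T = F
~S = ~T = F
~S xor ~S = F xor F = F
(P -> Q) -> (~S xor ~S) = T -> F = F
~R <-> ((P -> Q) -> (~S xor ~S)) = F <-> F = T
Thus #3 is true.

3 of the 3 statements are true (#1, #2, #3).

3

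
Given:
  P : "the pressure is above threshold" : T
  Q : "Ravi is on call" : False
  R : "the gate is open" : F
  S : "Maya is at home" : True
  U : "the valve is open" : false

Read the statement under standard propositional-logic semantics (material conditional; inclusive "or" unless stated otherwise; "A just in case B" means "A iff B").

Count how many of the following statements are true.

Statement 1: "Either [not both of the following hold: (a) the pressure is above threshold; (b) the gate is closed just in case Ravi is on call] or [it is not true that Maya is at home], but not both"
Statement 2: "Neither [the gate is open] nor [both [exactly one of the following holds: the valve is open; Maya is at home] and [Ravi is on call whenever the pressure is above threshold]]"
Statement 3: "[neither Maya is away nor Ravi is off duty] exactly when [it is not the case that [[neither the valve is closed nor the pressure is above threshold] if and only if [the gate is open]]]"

3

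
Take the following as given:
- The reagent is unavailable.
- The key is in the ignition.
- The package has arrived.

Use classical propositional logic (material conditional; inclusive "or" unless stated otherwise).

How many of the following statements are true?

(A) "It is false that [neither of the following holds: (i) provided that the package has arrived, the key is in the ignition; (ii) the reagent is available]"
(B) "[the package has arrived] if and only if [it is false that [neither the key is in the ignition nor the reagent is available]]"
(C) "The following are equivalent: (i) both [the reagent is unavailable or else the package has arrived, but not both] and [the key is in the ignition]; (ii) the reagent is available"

Let L = "the package has arrived" (T), K = "the key is in the ignition" (T), W = "the reagent is available" (F).

(A): This is ¬((L → K) ↓ W).

L → K = T → T = T
(L → K) ↓ W = T ↓ F = F
¬((L → K) ↓ W) = ¬F = T
Hence (A) is true.

(B): Parsed as L ↔ ¬(K ↓ W)

K ↓ W = T ↓ F = F
¬(K ↓ W) = ¬F = T
L ↔ ¬(K ↓ W) = T ↔ T = T
Thus (B) is true.

(C): In symbols: ((¬W ⊕ L) ∧ K) ↔ W

¬W = ¬F = T
¬W ⊕ L = T ⊕ T = F
(¬W ⊕ L) ∧ K = F ∧ T = F
((¬W ⊕ L) ∧ K) ↔ W = F ↔ F = T
Thus (C) is true.

Count: 3.

3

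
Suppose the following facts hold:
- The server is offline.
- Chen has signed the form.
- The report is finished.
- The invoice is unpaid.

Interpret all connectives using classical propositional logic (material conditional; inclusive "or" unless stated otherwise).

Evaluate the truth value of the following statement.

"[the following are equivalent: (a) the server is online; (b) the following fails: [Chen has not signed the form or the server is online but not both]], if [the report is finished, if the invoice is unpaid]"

Let S = "the invoice is paid" (False), R = "the report is finished" (True), P = "the server is online" (False), Q = "Chen has signed the form" (True).
In symbols: (not S -> R) -> (P iff not (not Q xor P))

not S = not False = True
not S -> R = True -> True = True
not Q = not True = False
not Q xor P = False xor False = False
not (not Q xor P) = not False = True
P iff not (not Q xor P) = False iff True = False
(not S -> R) -> (P iff not (not Q xor P)) = True -> False = False

False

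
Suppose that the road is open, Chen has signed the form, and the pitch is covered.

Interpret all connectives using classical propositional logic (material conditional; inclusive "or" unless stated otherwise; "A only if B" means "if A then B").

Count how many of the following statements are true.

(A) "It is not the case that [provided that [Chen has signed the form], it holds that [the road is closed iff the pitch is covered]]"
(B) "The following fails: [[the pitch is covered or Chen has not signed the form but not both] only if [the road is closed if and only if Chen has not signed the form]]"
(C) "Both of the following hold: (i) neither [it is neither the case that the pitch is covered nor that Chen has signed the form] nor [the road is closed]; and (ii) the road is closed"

Let P = "Chen has signed the form" (True), V = "the road is closed" (False), W = "the pitch is covered" (True).

(A): This is not (P -> (V iff W)).

V iff W = False iff True = False
P -> (V iff W) = True -> False = False
not (P -> (V iff W)) = not False = True
Thus (A) is true.

(B): Formalization: not ((W xor not P) -> (V iff not P))

not P = not True = False
W xor not P = True xor False = True
not P = not True = False
V iff not P = False iff False = True
(W xor not P) -> (V iff not P) = True -> True = True
not ((W xor not P) -> (V iff not P)) = not True = False
Thus (B) is false.

(C): Parsed as ((W nor P) nor V) and V

W nor P = True nor True = False
(W nor P) nor V = False nor False = True
((W nor P) nor V) and V = True and False = False
So (C) is false.

Count: 1.

1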